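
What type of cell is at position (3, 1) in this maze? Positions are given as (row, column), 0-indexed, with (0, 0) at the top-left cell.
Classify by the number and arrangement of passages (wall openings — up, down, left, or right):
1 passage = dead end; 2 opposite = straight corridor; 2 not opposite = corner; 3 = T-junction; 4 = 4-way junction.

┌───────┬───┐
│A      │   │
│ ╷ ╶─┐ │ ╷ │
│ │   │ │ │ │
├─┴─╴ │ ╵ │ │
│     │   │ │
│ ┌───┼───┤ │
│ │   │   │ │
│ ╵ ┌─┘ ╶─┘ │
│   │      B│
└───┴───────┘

Checking cell at (3, 1):
Number of passages: 2
Cell type: corner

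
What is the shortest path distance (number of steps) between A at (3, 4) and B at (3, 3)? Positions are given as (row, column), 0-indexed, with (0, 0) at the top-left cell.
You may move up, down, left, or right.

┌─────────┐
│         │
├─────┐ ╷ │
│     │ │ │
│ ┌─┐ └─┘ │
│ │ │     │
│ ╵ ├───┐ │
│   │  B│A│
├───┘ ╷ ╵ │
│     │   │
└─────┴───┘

Finding path from (3, 4) to (3, 3):
Path: (3,4) → (4,4) → (4,3) → (3,3)
Distance: 3 steps

Solution:

┌─────────┐
│         │
├─────┐ ╷ │
│     │ │ │
│ ┌─┐ └─┘ │
│ │ │     │
│ ╵ ├───┐ │
│   │  B│A│
├───┘ ╷ ╵ │
│     │↑ ↲│
└─────┴───┘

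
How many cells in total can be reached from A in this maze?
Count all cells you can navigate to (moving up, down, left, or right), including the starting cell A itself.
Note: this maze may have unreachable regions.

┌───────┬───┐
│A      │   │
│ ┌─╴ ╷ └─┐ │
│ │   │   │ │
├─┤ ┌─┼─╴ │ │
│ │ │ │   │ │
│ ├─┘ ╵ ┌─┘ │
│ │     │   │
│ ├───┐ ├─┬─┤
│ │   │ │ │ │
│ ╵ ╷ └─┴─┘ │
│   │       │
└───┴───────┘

Using BFS/flood-fill to find all reachable cells from A:
Maze size: 6 × 6 = 36 total cells
19 cell(s) are walled off and cannot be reached from A.
Reachable cells: 17

Reachable region (· marks reachable cells):

┌───────┬───┐
│A · · ·│   │
│ ┌─╴ ╷ └─┐ │
│·│· ·│· ·│ │
├─┤ ┌─┼─╴ │ │
│ │·│·│· ·│ │
│ ├─┘ ╵ ┌─┘ │
│ │· · ·│   │
│ ├───┐ ├─┬─┤
│ │   │·│ │ │
│ ╵ ╷ └─┴─┘ │
│   │       │
└───┴───────┘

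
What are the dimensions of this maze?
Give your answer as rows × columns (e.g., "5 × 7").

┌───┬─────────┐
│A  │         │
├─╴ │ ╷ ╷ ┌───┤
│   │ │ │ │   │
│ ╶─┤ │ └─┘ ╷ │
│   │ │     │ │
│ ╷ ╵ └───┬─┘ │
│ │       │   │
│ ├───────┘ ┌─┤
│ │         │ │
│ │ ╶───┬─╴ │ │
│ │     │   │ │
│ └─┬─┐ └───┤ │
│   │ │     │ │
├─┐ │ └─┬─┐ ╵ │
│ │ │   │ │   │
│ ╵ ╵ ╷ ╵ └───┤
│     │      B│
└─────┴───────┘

Counting the maze dimensions:
Rows (vertical): 9
Columns (horizontal): 7
Dimensions: 9 × 7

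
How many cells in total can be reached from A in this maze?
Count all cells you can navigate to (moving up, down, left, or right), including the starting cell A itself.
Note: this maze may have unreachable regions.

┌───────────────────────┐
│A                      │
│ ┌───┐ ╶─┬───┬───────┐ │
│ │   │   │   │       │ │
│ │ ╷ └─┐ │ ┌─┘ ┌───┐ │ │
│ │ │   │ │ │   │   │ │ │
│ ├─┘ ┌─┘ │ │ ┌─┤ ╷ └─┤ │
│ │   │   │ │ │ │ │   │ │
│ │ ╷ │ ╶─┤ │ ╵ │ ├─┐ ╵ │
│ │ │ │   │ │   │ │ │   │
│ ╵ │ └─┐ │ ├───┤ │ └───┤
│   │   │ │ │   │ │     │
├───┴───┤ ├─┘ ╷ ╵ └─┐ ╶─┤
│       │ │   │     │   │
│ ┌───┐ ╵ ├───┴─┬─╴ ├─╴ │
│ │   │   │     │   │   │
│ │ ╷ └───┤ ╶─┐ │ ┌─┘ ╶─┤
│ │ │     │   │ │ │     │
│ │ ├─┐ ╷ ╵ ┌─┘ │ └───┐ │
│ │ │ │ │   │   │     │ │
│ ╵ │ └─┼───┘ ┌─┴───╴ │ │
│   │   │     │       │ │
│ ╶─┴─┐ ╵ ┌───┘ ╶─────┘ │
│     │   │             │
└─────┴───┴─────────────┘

Using BFS/flood-fill to find all reachable cells from A:
Maze size: 12 × 12 = 144 total cells
17 cell(s) are walled off and cannot be reached from A.
Reachable cells: 127

Reachable region (· marks reachable cells):

┌───────────────────────┐
│A · · · · · · · · · · ·│
│ ┌───┐ ╶─┬───┬───────┐ │
│·│· ·│· ·│   │       │·│
│ │ ╷ └─┐ │ ┌─┘ ┌───┐ │ │
│·│·│· ·│·│ │   │· ·│ │·│
│ ├─┘ ┌─┘ │ │ ┌─┤ ╷ └─┤ │
│·│· ·│· ·│ │ │ │·│· ·│·│
│ │ ╷ │ ╶─┤ │ ╵ │ ├─┐ ╵ │
│·│·│·│· ·│ │   │·│·│· ·│
│ ╵ │ └─┐ │ ├───┤ │ └───┤
│· ·│· ·│·│ │· ·│·│· · ·│
├───┴───┤ ├─┘ ╷ ╵ └─┐ ╶─┤
│· · · ·│·│· ·│· · ·│· ·│
│ ┌───┐ ╵ ├───┴─┬─╴ ├─╴ │
│·│· ·│· ·│· · ·│· ·│· ·│
│ │ ╷ └───┤ ╶─┐ │ ┌─┘ ╶─┤
│·│·│· · ·│· ·│·│·│· · ·│
│ │ ├─┐ ╷ ╵ ┌─┘ │ └───┐ │
│·│·│·│·│· ·│· ·│· · ·│·│
│ ╵ │ └─┼───┘ ┌─┴───╴ │ │
│· ·│· ·│· · ·│· · · ·│·│
│ ╶─┴─┐ ╵ ┌───┘ ╶─────┘ │
│· · ·│· ·│· · · · · · ·│
└─────┴───┴─────────────┘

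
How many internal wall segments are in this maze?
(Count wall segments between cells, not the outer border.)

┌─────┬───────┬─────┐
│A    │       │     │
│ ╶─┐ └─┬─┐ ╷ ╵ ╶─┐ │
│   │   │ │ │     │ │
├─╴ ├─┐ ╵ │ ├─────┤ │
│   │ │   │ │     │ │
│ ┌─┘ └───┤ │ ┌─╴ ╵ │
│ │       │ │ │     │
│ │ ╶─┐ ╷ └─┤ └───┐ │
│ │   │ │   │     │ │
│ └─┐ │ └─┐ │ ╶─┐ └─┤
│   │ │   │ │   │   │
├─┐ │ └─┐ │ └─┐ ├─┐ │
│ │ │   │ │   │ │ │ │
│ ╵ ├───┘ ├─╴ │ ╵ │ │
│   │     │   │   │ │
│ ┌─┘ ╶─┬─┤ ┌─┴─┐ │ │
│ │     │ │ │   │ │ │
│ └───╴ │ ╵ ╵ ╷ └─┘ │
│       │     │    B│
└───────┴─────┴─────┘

Counting internal wall segments:
Total internal walls: 81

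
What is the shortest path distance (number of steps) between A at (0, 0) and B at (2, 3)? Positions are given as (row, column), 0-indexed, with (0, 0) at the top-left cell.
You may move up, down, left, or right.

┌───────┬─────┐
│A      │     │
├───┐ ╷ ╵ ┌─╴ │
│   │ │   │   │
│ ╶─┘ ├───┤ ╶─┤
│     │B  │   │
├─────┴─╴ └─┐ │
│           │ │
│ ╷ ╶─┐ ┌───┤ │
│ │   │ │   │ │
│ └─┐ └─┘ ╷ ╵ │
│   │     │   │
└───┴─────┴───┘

Finding path from (0, 0) to (2, 3):
Path: (0,0) → (0,1) → (0,2) → (0,3) → (1,3) → (1,4) → (0,4) → (0,5) → (0,6) → (1,6) → (1,5) → (2,5) → (2,6) → (3,6) → (4,6) → (5,6) → (5,5) → (4,5) → (4,4) → (5,4) → (5,3) → (5,2) → (4,2) → (4,1) → (3,1) → (3,2) → (3,3) → (3,4) → (2,4) → (2,3)
Distance: 29 steps

Solution:

┌───────┬─────┐
│A → → ↓│↱ → ↓│
├───┐ ╷ ╵ ┌─╴ │
│   │ │↳ ↑│↓ ↲│
│ ╶─┘ ├───┤ ╶─┤
│     │B ↰│↳ ↓│
├─────┴─╴ └─┐ │
│  ↱ → → ↑  │↓│
│ ╷ ╶─┐ ┌───┤ │
│ │↑ ↰│ │↓ ↰│↓│
│ └─┐ └─┘ ╷ ╵ │
│   │↑ ← ↲│↑ ↲│
└───┴─────┴───┘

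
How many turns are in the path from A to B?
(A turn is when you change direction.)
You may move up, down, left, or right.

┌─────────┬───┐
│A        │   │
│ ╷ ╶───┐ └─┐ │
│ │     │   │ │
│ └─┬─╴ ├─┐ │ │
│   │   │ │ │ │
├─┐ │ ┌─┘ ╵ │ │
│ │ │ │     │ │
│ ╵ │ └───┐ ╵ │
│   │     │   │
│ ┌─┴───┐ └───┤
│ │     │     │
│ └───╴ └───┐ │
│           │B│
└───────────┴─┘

Directions: right, down, right, right, down, left, down, down, right, right, down, right, right, down
Number of turns: 9

Solution:

┌─────────┬───┐
│A ↓      │   │
│ ╷ ╶───┐ └─┐ │
│ │↳ → ↓│   │ │
│ └─┬─╴ ├─┐ │ │
│   │↓ ↲│ │ │ │
├─┐ │ ┌─┘ ╵ │ │
│ │ │↓│     │ │
│ ╵ │ └───┐ ╵ │
│   │↳ → ↓│   │
│ ┌─┴───┐ └───┤
│ │     │↳ → ↓│
│ └───╴ └───┐ │
│           │B│
└───────────┴─┘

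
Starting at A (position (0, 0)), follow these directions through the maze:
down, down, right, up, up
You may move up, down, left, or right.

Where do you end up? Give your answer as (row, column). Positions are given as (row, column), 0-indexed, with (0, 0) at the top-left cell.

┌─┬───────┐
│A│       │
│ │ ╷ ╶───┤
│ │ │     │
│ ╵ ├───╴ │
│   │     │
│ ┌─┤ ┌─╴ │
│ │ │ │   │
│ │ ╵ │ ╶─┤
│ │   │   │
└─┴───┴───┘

Following directions step by step:
Start: (0, 0)
  down: (0, 0) → (1, 0)
  down: (1, 0) → (2, 0)
  right: (2, 0) → (2, 1)
  up: (2, 1) → (1, 1)
  up: (1, 1) → (0, 1)
Final position: (0, 1)

Path taken:

┌─┬───────┐
│A│B      │
│ │ ╷ ╶───┤
│↓│↑│     │
│ ╵ ├───╴ │
│↳ ↑│     │
│ ┌─┤ ┌─╴ │
│ │ │ │   │
│ │ ╵ │ ╶─┤
│ │   │   │
└─┴───┴───┘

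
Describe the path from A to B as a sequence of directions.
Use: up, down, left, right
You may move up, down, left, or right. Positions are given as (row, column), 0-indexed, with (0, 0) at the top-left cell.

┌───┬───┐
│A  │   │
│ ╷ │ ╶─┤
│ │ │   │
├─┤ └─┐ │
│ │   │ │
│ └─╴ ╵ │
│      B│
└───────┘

Finding the path and converting it to directions:
Path through cells: (0,0) → (0,1) → (1,1) → (2,1) → (2,2) → (3,2) → (3,3)
Directions: right, down, down, right, down, right

Solution:

┌───┬───┐
│A ↓│   │
│ ╷ │ ╶─┤
│ │↓│   │
├─┤ └─┐ │
│ │↳ ↓│ │
│ └─╴ ╵ │
│    ↳ B│
└───────┘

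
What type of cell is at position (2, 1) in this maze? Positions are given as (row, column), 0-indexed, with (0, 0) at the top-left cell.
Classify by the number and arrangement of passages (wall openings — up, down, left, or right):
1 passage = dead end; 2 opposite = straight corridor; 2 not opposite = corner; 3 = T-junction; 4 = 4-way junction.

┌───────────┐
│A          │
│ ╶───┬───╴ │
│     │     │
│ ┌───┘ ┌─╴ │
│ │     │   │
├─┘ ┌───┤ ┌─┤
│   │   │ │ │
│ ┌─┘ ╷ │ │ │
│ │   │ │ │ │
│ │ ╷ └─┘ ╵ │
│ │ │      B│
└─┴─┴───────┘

Checking cell at (2, 1):
Number of passages: 2
Cell type: corner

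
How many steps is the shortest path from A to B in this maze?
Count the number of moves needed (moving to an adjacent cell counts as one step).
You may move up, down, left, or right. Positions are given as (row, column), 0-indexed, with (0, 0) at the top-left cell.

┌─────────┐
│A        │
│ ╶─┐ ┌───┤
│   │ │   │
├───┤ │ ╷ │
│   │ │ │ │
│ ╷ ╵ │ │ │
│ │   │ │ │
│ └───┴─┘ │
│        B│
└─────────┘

Using BFS to find shortest path:
Start: (0, 0), End: (4, 4)
Path found:
(0,0) → (0,1) → (0,2) → (1,2) → (2,2) → (3,2) → (3,1) → (2,1) → (2,0) → (3,0) → (4,0) → (4,1) → (4,2) → (4,3) → (4,4)
Number of steps: 14

Solution:

┌─────────┐
│A → ↓    │
│ ╶─┐ ┌───┤
│   │↓│   │
├───┤ │ ╷ │
│↓ ↰│↓│ │ │
│ ╷ ╵ │ │ │
│↓│↑ ↲│ │ │
│ └───┴─┘ │
│↳ → → → B│
└─────────┘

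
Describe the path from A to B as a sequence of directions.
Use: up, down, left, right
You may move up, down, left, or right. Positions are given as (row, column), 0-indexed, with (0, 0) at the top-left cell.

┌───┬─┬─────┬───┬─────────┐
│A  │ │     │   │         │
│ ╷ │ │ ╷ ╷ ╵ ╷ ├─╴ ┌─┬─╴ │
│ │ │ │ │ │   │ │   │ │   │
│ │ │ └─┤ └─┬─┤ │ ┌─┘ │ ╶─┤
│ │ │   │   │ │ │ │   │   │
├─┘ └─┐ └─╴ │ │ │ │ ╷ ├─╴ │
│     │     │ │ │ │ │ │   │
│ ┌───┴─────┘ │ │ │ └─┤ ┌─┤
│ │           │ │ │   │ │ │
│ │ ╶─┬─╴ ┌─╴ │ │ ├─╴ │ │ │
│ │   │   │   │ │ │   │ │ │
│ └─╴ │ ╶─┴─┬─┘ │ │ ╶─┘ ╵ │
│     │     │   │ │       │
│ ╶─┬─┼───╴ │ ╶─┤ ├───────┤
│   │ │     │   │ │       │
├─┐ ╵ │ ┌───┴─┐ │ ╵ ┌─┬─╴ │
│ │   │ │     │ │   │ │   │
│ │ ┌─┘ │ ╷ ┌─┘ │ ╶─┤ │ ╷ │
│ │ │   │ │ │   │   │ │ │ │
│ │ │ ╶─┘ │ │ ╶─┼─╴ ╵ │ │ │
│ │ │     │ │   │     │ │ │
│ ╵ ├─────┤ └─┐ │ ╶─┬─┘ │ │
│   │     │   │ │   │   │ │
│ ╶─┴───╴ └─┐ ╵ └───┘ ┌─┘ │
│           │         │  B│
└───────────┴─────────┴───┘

Finding the path and converting it to directions:
Path through cells: (0,0) → (0,1) → (1,1) → (2,1) → (3,1) → (3,0) → (4,0) → (5,0) → (6,0) → (6,1) → (6,2) → (5,2) → (5,1) → (4,1) → (4,2) → (4,3) → (4,4) → (5,4) → (5,3) → (6,3) → (6,4) → (6,5) → (7,5) → (7,4) → (7,3) → (8,3) → (9,3) → (9,2) → (10,2) → (10,3) → (10,4) → (9,4) → (8,4) → (8,5) → (9,5) → (10,5) → (11,5) → (11,6) → (12,6) → (12,7) → (12,8) → (12,9) → (12,10) → (11,10) → (11,11) → (10,11) → (9,11) → (8,11) → (8,12) → (9,12) → (10,12) → (11,12) → (12,12)
Directions: right, down, down, down, left, down, down, down, right, right, up, left, up, right, right, right, down, left, down, right, right, down, left, left, down, down, left, down, right, right, up, up, right, down, down, down, right, down, right, right, right, right, up, right, up, up, up, right, down, down, down, down

Solution:

┌───┬─┬─────┬───┬─────────┐
│A ↓│ │     │   │         │
│ ╷ │ │ ╷ ╷ ╵ ╷ ├─╴ ┌─┬─╴ │
│ │↓│ │ │ │   │ │   │ │   │
│ │ │ └─┤ └─┬─┤ │ ┌─┘ │ ╶─┤
│ │↓│   │   │ │ │ │   │   │
├─┘ └─┐ └─╴ │ │ │ │ ╷ ├─╴ │
│↓ ↲  │     │ │ │ │ │ │   │
│ ┌───┴─────┘ │ │ │ └─┤ ┌─┤
│↓│↱ → → ↓    │ │ │   │ │ │
│ │ ╶─┬─╴ ┌─╴ │ │ ├─╴ │ │ │
│↓│↑ ↰│↓ ↲│   │ │ │   │ │ │
│ └─╴ │ ╶─┴─┬─┘ │ │ ╶─┘ ╵ │
│↳ → ↑│↳ → ↓│   │ │       │
│ ╶─┬─┼───╴ │ ╶─┤ ├───────┤
│   │ │↓ ← ↲│   │ │       │
├─┐ ╵ │ ┌───┴─┐ │ ╵ ┌─┬─╴ │
│ │   │↓│↱ ↓  │ │   │ │↱ ↓│
│ │ ┌─┘ │ ╷ ┌─┘ │ ╶─┤ │ ╷ │
│ │ │↓ ↲│↑│↓│   │   │ │↑│↓│
│ │ │ ╶─┘ │ │ ╶─┼─╴ ╵ │ │ │
│ │ │↳ → ↑│↓│   │     │↑│↓│
│ ╵ ├─────┤ └─┐ │ ╶─┬─┘ │ │
│   │     │↳ ↓│ │   │↱ ↑│↓│
│ ╶─┴───╴ └─┐ ╵ └───┘ ┌─┘ │
│           │↳ → → → ↑│  B│
└───────────┴─────────┴───┘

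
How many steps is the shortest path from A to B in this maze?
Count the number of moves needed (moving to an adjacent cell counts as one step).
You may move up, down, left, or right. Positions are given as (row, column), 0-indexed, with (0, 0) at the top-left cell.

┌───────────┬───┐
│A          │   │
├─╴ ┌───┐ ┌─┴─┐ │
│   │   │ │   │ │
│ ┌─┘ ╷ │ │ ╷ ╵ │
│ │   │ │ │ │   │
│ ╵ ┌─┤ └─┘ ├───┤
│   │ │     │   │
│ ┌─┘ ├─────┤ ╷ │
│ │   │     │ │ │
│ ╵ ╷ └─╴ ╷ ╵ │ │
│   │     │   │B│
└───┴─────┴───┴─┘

Using BFS to find shortest path:
Start: (0, 0), End: (5, 7)
Path found:
(0,0) → (0,1) → (1,1) → (1,0) → (2,0) → (3,0) → (4,0) → (5,0) → (5,1) → (4,1) → (4,2) → (5,2) → (5,3) → (5,4) → (4,4) → (4,5) → (5,5) → (5,6) → (4,6) → (3,6) → (3,7) → (4,7) → (5,7)
Number of steps: 22

Solution:

┌───────────┬───┐
│A ↓        │   │
├─╴ ┌───┐ ┌─┴─┐ │
│↓ ↲│   │ │   │ │
│ ┌─┘ ╷ │ │ ╷ ╵ │
│↓│   │ │ │ │   │
│ ╵ ┌─┤ └─┘ ├───┤
│↓  │ │     │↱ ↓│
│ ┌─┘ ├─────┤ ╷ │
│↓│↱ ↓│  ↱ ↓│↑│↓│
│ ╵ ╷ └─╴ ╷ ╵ │ │
│↳ ↑│↳ → ↑│↳ ↑│B│
└───┴─────┴───┴─┘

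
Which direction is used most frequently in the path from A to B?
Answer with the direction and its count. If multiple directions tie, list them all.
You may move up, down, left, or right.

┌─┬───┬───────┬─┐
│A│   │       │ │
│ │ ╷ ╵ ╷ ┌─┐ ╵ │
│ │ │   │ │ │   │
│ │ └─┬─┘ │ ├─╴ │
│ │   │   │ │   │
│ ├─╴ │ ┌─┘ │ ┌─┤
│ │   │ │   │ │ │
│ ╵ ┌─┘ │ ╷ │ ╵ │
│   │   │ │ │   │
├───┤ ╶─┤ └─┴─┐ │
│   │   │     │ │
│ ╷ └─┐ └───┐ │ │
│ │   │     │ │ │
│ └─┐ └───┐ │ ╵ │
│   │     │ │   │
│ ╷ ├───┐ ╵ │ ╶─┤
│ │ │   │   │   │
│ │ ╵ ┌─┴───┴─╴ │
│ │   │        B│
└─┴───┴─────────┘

Directions: down, down, down, down, right, up, right, up, left, up, up, right, down, right, up, right, right, right, down, right, down, left, down, down, right, down, down, down, left, down, right, down
Counts: {'down': 14, 'right': 10, 'up': 5, 'left': 3}
Most common: down (14 times)

Solution:

┌─┬───┬───────┬─┐
│A│↱ ↓│↱ → → ↓│ │
│ │ ╷ ╵ ╷ ┌─┐ ╵ │
│↓│↑│↳ ↑│ │ │↳ ↓│
│ │ └─┬─┘ │ ├─╴ │
│↓│↑ ↰│   │ │↓ ↲│
│ ├─╴ │ ┌─┘ │ ┌─┤
│↓│↱ ↑│ │   │↓│ │
│ ╵ ┌─┘ │ ╷ │ ╵ │
│↳ ↑│   │ │ │↳ ↓│
├───┤ ╶─┤ └─┴─┐ │
│   │   │     │↓│
│ ╷ └─┐ └───┐ │ │
│ │   │     │ │↓│
│ └─┐ └───┐ │ ╵ │
│   │     │ │↓ ↲│
│ ╷ ├───┐ ╵ │ ╶─┤
│ │ │   │   │↳ ↓│
│ │ ╵ ┌─┴───┴─╴ │
│ │   │        B│
└─┴───┴─────────┘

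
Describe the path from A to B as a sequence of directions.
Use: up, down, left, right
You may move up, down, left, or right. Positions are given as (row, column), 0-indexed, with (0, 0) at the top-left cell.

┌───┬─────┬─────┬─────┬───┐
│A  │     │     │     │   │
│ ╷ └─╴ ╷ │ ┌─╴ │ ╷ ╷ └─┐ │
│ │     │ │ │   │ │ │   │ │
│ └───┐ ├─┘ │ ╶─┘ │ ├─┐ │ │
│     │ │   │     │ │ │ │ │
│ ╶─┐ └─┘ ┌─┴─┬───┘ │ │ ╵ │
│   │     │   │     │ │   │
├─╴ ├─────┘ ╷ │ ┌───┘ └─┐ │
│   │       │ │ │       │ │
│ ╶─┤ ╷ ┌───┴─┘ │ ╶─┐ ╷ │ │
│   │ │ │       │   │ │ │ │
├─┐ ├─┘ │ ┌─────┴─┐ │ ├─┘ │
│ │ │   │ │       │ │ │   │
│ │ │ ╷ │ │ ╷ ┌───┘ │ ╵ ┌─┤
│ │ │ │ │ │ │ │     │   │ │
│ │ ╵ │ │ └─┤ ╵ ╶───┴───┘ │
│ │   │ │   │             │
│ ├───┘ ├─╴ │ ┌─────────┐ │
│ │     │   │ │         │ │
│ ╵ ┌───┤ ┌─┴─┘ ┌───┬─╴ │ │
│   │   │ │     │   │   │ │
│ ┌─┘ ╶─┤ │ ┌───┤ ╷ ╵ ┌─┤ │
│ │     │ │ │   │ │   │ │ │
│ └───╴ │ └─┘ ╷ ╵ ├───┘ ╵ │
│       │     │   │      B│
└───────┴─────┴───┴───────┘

Finding the path and converting it to directions:
Path through cells: (0,0) → (1,0) → (2,0) → (2,1) → (2,2) → (3,2) → (3,3) → (3,4) → (2,4) → (2,5) → (1,5) → (0,5) → (0,6) → (0,7) → (1,7) → (1,6) → (2,6) → (2,7) → (2,8) → (1,8) → (0,8) → (0,9) → (0,10) → (1,10) → (1,11) → (2,11) → (3,11) → (3,12) → (4,12) → (5,12) → (6,12) → (6,11) → (7,11) → (7,10) → (6,10) → (5,10) → (4,10) → (4,9) → (4,8) → (5,8) → (5,9) → (6,9) → (7,9) → (7,8) → (7,7) → (8,7) → (8,8) → (8,9) → (8,10) → (8,11) → (8,12) → (9,12) → (10,12) → (11,12) → (12,12)
Directions: down, down, right, right, down, right, right, up, right, up, up, right, right, down, left, down, right, right, up, up, right, right, down, right, down, down, right, down, down, down, left, down, left, up, up, up, left, left, down, right, down, down, left, left, down, right, right, right, right, right, down, down, down, down

Solution:

┌───┬─────┬─────┬─────┬───┐
│A  │     │↱ → ↓│↱ → ↓│   │
│ ╷ └─╴ ╷ │ ┌─╴ │ ╷ ╷ └─┐ │
│↓│     │ │↑│↓ ↲│↑│ │↳ ↓│ │
│ └───┐ ├─┘ │ ╶─┘ │ ├─┐ │ │
│↳ → ↓│ │↱ ↑│↳ → ↑│ │ │↓│ │
│ ╶─┐ └─┘ ┌─┴─┬───┘ │ │ ╵ │
│   │↳ → ↑│   │     │ │↳ ↓│
├─╴ ├─────┘ ╷ │ ┌───┘ └─┐ │
│   │       │ │ │↓ ← ↰  │↓│
│ ╶─┤ ╷ ┌───┴─┘ │ ╶─┐ ╷ │ │
│   │ │ │       │↳ ↓│↑│ │↓│
├─┐ ├─┘ │ ┌─────┴─┐ │ ├─┘ │
│ │ │   │ │       │↓│↑│↓ ↲│
│ │ │ ╷ │ │ ╷ ┌───┘ │ ╵ ┌─┤
│ │ │ │ │ │ │ │↓ ← ↲│↑ ↲│ │
│ │ ╵ │ │ └─┤ ╵ ╶───┴───┘ │
│ │   │ │   │  ↳ → → → → ↓│
│ ├───┘ ├─╴ │ ┌─────────┐ │
│ │     │   │ │         │↓│
│ ╵ ┌───┤ ┌─┴─┘ ┌───┬─╴ │ │
│   │   │ │     │   │   │↓│
│ ┌─┘ ╶─┤ │ ┌───┤ ╷ ╵ ┌─┤ │
│ │     │ │ │   │ │   │ │↓│
│ └───╴ │ └─┘ ╷ ╵ ├───┘ ╵ │
│       │     │   │      B│
└───────┴─────┴───┴───────┘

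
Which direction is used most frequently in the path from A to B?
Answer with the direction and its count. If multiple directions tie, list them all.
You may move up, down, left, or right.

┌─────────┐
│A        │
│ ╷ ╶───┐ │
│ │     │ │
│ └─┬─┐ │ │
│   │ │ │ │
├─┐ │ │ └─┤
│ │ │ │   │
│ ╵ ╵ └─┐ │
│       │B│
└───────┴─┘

Directions: right, down, right, right, down, down, right, down
Counts: {'right': 4, 'down': 4}
Most common: down and right (tied at 4 times each)

Solution:

┌─────────┐
│A ↓      │
│ ╷ ╶───┐ │
│ │↳ → ↓│ │
│ └─┬─┐ │ │
│   │ │↓│ │
├─┐ │ │ └─┤
│ │ │ │↳ ↓│
│ ╵ ╵ └─┐ │
│       │B│
└───────┴─┘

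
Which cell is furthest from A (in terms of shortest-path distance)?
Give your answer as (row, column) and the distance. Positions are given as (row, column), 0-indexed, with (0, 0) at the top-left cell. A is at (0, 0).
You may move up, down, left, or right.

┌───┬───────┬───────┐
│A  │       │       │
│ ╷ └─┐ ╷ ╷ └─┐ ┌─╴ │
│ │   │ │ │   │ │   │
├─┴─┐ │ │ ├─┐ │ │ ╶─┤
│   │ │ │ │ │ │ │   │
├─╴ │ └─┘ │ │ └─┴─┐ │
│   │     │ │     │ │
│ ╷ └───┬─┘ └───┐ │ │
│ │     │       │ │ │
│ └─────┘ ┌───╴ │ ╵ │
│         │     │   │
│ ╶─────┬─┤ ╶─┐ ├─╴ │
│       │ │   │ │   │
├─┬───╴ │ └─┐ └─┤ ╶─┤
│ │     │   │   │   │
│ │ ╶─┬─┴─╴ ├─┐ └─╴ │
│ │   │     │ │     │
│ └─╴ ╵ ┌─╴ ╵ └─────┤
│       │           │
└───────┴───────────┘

Computing BFS distances from A to all cells:
Furthest cell: (9, 9)
Distance: 62 steps

Path from A to the furthest cell:

┌───┬───────┬───────┐
│A ↓│    ↱ ↓│       │
│ ╷ └─┐ ╷ ╷ └─┐ ┌─╴ │
│ │↳ ↓│ │↑│↳ ↓│ │   │
├─┴─┐ │ │ ├─┐ │ │ ╶─┤
│   │↓│ │↑│ │↓│ │   │
├─╴ │ └─┘ │ │ └─┴─┐ │
│   │↳ → ↑│ │↳ → ↓│ │
│ ╷ └───┬─┘ └───┐ │ │
│ │     │↓ ← ← ↰│↓│ │
│ └─────┘ ┌───╴ │ ╵ │
│↓ ← ← ← ↲│↱ → ↑│↳ ↓│
│ ╶─────┬─┤ ╶─┐ ├─╴ │
│↳ → → ↓│ │↑ ↰│ │↓ ↲│
├─┬───╴ │ └─┐ └─┤ ╶─┤
│ │↓ ← ↲│   │↑ ↰│↳ ↓│
│ │ ╶─┬─┴─╴ ├─┐ └─╴ │
│ │↳ ↓│↱ → ↓│ │↑ ← ↲│
│ └─╴ ╵ ┌─╴ ╵ └─────┤
│    ↳ ↑│  ↳ → → → B│
└───────┴───────────┘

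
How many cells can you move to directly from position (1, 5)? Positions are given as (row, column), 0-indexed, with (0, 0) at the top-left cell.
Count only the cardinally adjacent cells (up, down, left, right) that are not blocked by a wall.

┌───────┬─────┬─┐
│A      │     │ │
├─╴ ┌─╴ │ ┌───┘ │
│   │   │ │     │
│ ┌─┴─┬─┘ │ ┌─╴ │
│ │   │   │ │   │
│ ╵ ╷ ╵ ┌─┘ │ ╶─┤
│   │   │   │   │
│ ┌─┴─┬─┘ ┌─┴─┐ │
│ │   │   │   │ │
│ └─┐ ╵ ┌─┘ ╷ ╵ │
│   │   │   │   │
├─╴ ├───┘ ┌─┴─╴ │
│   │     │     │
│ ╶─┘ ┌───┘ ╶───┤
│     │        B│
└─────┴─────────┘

Checking passable neighbors of (1, 5):
Neighbors: (2, 5), (1, 6)
Count: 2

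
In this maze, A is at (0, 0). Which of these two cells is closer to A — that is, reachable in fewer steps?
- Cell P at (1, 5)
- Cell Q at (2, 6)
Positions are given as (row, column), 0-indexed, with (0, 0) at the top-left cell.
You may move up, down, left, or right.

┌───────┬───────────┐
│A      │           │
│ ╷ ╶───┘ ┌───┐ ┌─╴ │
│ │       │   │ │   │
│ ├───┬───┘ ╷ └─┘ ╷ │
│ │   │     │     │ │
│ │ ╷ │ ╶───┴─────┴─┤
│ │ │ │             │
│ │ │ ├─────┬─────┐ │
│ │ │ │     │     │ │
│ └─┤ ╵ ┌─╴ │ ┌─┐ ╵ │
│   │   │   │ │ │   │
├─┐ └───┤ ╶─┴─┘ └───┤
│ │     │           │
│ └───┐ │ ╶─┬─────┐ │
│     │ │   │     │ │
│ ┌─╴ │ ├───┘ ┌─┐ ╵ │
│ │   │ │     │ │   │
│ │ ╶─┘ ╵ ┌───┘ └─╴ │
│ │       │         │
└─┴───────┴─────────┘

Shortest path A → P at (1, 5): 18 steps
Shortest path A → Q at (2, 6): 16 steps

Q is closer (16 steps vs 18 steps).

Path to P:

┌───────┬───────────┐
│A ↓    │↱ → → → → ↓│
│ ╷ ╶───┘ ┌───┐ ┌─╴ │
│ │↳ → → ↑│P ↰│ │↓ ↲│
│ ├───┬───┘ ╷ └─┘ ╷ │
│ │   │     │↑ ← ↲│ │
│ │ ╷ │ ╶───┴─────┴─┤
│ │ │ │             │
│ │ │ ├─────┬─────┐ │
│ │ │ │     │     │ │
│ └─┤ ╵ ┌─╴ │ ┌─┐ ╵ │
│   │   │   │ │ │   │
├─┐ └───┤ ╶─┴─┘ └───┤
│ │     │           │
│ └───┐ │ ╶─┬─────┐ │
│     │ │   │     │ │
│ ┌─╴ │ ├───┘ ┌─┐ ╵ │
│ │   │ │     │ │   │
│ │ ╶─┘ ╵ ┌───┘ └─╴ │
│ │       │         │
└─┴───────┴─────────┘

Path to Q:

┌───────┬───────────┐
│A ↓    │↱ → → → → ↓│
│ ╷ ╶───┘ ┌───┐ ┌─╴ │
│ │↳ → → ↑│   │ │↓ ↲│
│ ├───┬───┘ ╷ └─┘ ╷ │
│ │   │     │Q ← ↲│ │
│ │ ╷ │ ╶───┴─────┴─┤
│ │ │ │             │
│ │ │ ├─────┬─────┐ │
│ │ │ │     │     │ │
│ └─┤ ╵ ┌─╴ │ ┌─┐ ╵ │
│   │   │   │ │ │   │
├─┐ └───┤ ╶─┴─┘ └───┤
│ │     │           │
│ └───┐ │ ╶─┬─────┐ │
│     │ │   │     │ │
│ ┌─╴ │ ├───┘ ┌─┐ ╵ │
│ │   │ │     │ │   │
│ │ ╶─┘ ╵ ┌───┘ └─╴ │
│ │       │         │
└─┴───────┴─────────┘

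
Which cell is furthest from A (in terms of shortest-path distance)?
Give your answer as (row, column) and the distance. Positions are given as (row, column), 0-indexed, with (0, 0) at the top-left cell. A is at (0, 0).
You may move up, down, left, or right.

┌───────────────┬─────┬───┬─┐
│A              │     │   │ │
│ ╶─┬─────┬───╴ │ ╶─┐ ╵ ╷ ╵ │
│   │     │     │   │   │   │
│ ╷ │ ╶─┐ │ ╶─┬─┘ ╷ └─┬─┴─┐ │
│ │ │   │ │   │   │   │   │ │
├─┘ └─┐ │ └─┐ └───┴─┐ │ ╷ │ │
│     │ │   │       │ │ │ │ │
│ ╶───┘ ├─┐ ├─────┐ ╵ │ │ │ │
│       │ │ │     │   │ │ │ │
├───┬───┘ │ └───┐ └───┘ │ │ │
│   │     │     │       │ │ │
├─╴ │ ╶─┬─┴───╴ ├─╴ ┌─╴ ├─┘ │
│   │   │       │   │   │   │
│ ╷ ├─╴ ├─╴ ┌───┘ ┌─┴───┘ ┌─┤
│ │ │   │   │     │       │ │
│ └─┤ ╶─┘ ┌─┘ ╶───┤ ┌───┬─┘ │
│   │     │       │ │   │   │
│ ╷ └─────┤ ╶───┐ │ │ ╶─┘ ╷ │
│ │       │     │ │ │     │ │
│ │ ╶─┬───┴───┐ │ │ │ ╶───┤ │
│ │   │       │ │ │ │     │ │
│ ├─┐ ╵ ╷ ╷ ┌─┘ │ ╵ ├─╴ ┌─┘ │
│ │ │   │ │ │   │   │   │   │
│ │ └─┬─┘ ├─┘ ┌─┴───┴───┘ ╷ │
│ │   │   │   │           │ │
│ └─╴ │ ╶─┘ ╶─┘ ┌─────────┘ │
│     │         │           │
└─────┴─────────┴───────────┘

Computing BFS distances from A to all cells:
Furthest cell: (11, 1)
Distance: 86 steps

Path from A to the furthest cell:

┌───────────────┬─────┬───┬─┐
│A → → → → → → ↓│↱ → ↓│↱ ↓│ │
│ ╶─┬─────┬───╴ │ ╶─┐ ╵ ╷ ╵ │
│   │     │↓ ← ↲│↑ ↰│↳ ↑│↳ ↓│
│ ╷ │ ╶─┐ │ ╶─┬─┘ ╷ └─┬─┴─┐ │
│ │ │   │ │↳ ↓│   │↑ ↰│   │↓│
├─┘ └─┐ │ └─┐ └───┴─┐ │ ╷ │ │
│     │ │   │↳ → → ↓│↑│ │ │↓│
│ ╶───┘ ├─┐ ├─────┐ ╵ │ │ │ │
│       │ │ │     │↳ ↑│ │ │↓│
├───┬───┘ │ └───┐ └───┘ │ │ │
│   │     │     │       │ │↓│
├─╴ │ ╶─┬─┴───╴ ├─╴ ┌─╴ ├─┘ │
│   │   │       │   │   │↓ ↲│
│ ╷ ├─╴ ├─╴ ┌───┘ ┌─┴───┘ ┌─┤
│ │ │   │   │     │↓ ← ← ↲│ │
│ └─┤ ╶─┘ ┌─┘ ╶───┤ ┌───┬─┘ │
│↓ ↰│     │↓ ← ← ↰│↓│   │   │
│ ╷ └─────┤ ╶───┐ │ │ ╶─┘ ╷ │
│↓│↑      │↳ → ↓│↑│↓│     │ │
│ │ ╶─┬───┴───┐ │ │ │ ╶───┤ │
│↓│↑ ↰│↓ ↰    │↓│↑│↓│     │ │
│ ├─┐ ╵ ╷ ╷ ┌─┘ │ ╵ ├─╴ ┌─┘ │
│↓│B│↑ ↲│↑│ │↓ ↲│↑ ↲│   │   │
│ │ └─┬─┘ ├─┘ ┌─┴───┴───┘ ╷ │
│↓│↑ ↰│↱ ↑│↓ ↲│           │ │
│ └─╴ │ ╶─┘ ╶─┘ ┌─────────┘ │
│↳ → ↑│↑ ← ↲    │           │
└─────┴─────────┴───────────┘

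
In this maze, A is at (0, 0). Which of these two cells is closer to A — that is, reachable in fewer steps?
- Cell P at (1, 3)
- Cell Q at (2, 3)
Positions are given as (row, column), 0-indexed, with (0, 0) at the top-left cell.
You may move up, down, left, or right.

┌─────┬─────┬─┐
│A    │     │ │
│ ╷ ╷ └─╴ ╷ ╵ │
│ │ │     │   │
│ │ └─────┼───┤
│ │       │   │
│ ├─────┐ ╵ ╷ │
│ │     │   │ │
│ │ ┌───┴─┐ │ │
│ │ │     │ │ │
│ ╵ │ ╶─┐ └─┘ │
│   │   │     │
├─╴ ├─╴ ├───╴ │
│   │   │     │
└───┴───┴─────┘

Shortest path A → P at (1, 3): 4 steps
Shortest path A → Q at (2, 3): 5 steps

P is closer (4 steps vs 5 steps).

Path to P:

┌─────┬─────┬─┐
│A → ↓│     │ │
│ ╷ ╷ └─╴ ╷ ╵ │
│ │ │↳ P  │   │
│ │ └─────┼───┤
│ │       │   │
│ ├─────┐ ╵ ╷ │
│ │     │   │ │
│ │ ┌───┴─┐ │ │
│ │ │     │ │ │
│ ╵ │ ╶─┐ └─┘ │
│   │   │     │
├─╴ ├─╴ ├───╴ │
│   │   │     │
└───┴───┴─────┘

Path to Q:

┌─────┬─────┬─┐
│A ↓  │     │ │
│ ╷ ╷ └─╴ ╷ ╵ │
│ │↓│     │   │
│ │ └─────┼───┤
│ │↳ → Q  │   │
│ ├─────┐ ╵ ╷ │
│ │     │   │ │
│ │ ┌───┴─┐ │ │
│ │ │     │ │ │
│ ╵ │ ╶─┐ └─┘ │
│   │   │     │
├─╴ ├─╴ ├───╴ │
│   │   │     │
└───┴───┴─────┘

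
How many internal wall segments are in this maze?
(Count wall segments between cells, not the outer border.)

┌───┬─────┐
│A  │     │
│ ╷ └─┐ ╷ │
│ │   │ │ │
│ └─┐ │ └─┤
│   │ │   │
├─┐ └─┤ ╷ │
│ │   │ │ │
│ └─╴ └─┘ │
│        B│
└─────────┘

Counting internal wall segments:
Total internal walls: 16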